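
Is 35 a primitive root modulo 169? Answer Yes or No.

No

φ(169) = φ(13^2) = 13·(13−1) = 156 = 2^2 · 3 · 13.
Test 35^(156/q) mod 169 for each prime factor q of 156:
35^78 ≡ 1 (mod 169)  [q = 2: ≡ 1 ✗]
35^52 ≡ 22 (mod 169)  [q = 3: ≢ 1 ✓]
35^12 ≡ 131 (mod 169)  [q = 13: ≢ 1 ✓]
Since 35^78 ≡ 1, the order of 35 divides 78 < 156, so 35 is not a primitive root.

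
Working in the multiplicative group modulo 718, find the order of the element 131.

179

Since 131 ∈ (Z/718Z)^×, its order divides φ(718) = φ(2)·φ(359) = 1·358 = 358 = 2 · 179.
Divisors of 358: 1, 2, 179, 358.
Check 131^d mod 718 for each divisor in increasing order:
131^1 ≡ 131
131^2 ≡ 647
131^179 ≡ 1
The smallest such exponent is 179, so the order of 131 is 179.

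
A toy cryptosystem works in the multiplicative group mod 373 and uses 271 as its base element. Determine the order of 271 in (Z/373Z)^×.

By Lagrange's theorem, ord_373(271) divides φ(373) = 373 − 1 = 372 = 2^2 · 3 · 31.
Divisors of 372: 1, 2, 3, 4, 6, 12, 31, 62, 93, 124, 186, 372.
Check 271^d mod 373 for each divisor in increasing order:
271^1 ≡ 271 (mod 373)
271^2 ≡ 333 (mod 373)
271^3 ≡ 350 (mod 373)
271^4 ≡ 108 (mod 373)
271^6 ≡ 156 (mod 373)
271^12 ≡ 91 (mod 373)
271^31 ≡ 200 (mod 373)
271^62 ≡ 89 (mod 373)
271^93 ≡ 269 (mod 373)
271^124 ≡ 88 (mod 373)
271^186 ≡ 372 (mod 373)
271^372 ≡ 1 (mod 373) ✓
So ord_373(271) = 372.

372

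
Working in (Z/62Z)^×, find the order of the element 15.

10

By Lagrange's theorem, ord_62(15) divides φ(62) = φ(2)·φ(31) = 1·30 = 30 = 2 · 3 · 5.
Divisors of 30: 1, 2, 3, 5, 6, 10, 15, 30.
Test each divisor d:
15^1 ≡ 15
15^2 ≡ 39
15^3 ≡ 27
15^5 ≡ 61
15^6 ≡ 47
15^10 ≡ 1
Hence ord(15) = 10.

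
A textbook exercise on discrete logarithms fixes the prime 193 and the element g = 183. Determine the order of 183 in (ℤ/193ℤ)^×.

Since 183 ∈ (Z/193Z)^×, its order divides φ(193) = 193 − 1 = 192 = 2^6 · 3.
Divisors of 192: 1, 2, 3, 4, 6, 8, 12, 16, 24, 32, 48, 64, 96, 192.
Compute 183^d (mod 193) for the divisors d until we hit 1:
183^1 ≡ 183 (mod 193)
183^2 ≡ 100 (mod 193)
183^3 ≡ 158 (mod 193)
183^4 ≡ 157 (mod 193)
183^6 ≡ 67 (mod 193)
183^8 ≡ 138 (mod 193)
183^12 ≡ 50 (mod 193)
183^16 ≡ 130 (mod 193)
183^24 ≡ 184 (mod 193)
183^32 ≡ 109 (mod 193)
183^48 ≡ 81 (mod 193)
183^64 ≡ 108 (mod 193)
183^96 ≡ 192 (mod 193)
183^192 ≡ 1 (mod 193) ✓
The smallest such exponent is 192, so the order of 183 is 192.

192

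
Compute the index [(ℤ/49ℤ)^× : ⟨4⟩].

Since 4 ∈ (Z/49Z)^×, its order divides φ(49) = φ(7^2) = 7·(7−1) = 42 = 2 · 3 · 7.
Divisors of 42: 1, 2, 3, 6, 7, 14, 21, 42.
Compute 4^d (mod 49) for the divisors d until we hit 1:
4^1 ≡ 4 (mod 49)
4^2 ≡ 16 (mod 49)
4^3 ≡ 15 (mod 49)
4^6 ≡ 29 (mod 49)
4^7 ≡ 18 (mod 49)
4^14 ≡ 30 (mod 49)
4^21 ≡ 1 (mod 49) ✓
So ord_49(4) = 21, hence |⟨4⟩| = 21.
Index = |(Z/49Z)^×| / |⟨4⟩| = 42 / 21 = 2.

2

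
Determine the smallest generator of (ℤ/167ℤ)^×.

φ(167) = 167 − 1 = 166 = 2 · 83.
g is a primitive root iff g^(166/q) ≢ 1 (mod 167) for each prime q ∈ {2, 83}.
g = 2: 2^83 ≡ 1 — hits 1, so not a primitive root.
g = 3: 3^83 ≡ 1 — hits 1, so not a primitive root.
g = 4: 4^83 ≡ 1 — hits 1, so not a primitive root.
g = 5: 5^83 ≡ 166; 5^2 ≡ 25 — none is 1, so 5 is a primitive root.
Hence the least primitive root of 167 is 5.

5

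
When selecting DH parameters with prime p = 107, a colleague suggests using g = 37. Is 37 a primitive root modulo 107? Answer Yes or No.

No

φ(107) = 107 − 1 = 106 = 2 · 53.
An element g generates (Z/107Z)^× iff g^(106/q) ≢ 1 (mod 107) for each prime q ∈ {2, 53}.
37^53 ≡ 1 (mod 107)  [q = 2: ≡ 1 ✗]
37^2 ≡ 85 (mod 107)  [q = 53: ≢ 1 ✓]
37^53 ≡ 1 shows ord(37) | 53, strictly less than φ(107); not a primitive root.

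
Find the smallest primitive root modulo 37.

2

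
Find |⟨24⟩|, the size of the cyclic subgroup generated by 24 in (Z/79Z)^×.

6

ord(24) | φ(79) = 79 − 1 = 78 = 2 · 3 · 13.
Divisors of 78: 1, 2, 3, 6, 13, 26, 39, 78.
Check 24^d mod 79 for each divisor in increasing order:
24^1 ≡ 24 (mod 79)
24^2 ≡ 23 (mod 79)
24^3 ≡ 78 (mod 79)
24^6 ≡ 1 (mod 79) ✓
The smallest such exponent is 6, so the order of 24 is 6.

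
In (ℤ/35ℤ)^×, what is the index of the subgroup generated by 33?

By Lagrange's theorem, ord_35(33) divides φ(35) = φ(5·7) = (5−1)·(7−1) = 4·6 = 24 = 2^3 · 3.
Divisors of 24: 1, 2, 3, 4, 6, 8, 12, 24.
Check 33^d mod 35 for each divisor in increasing order:
33^1 ≡ 33 (mod 35)
33^2 ≡ 4 (mod 35)
33^3 ≡ 27 (mod 35)
33^4 ≡ 16 (mod 35)
33^6 ≡ 29 (mod 35)
33^8 ≡ 11 (mod 35)
33^12 ≡ 1 (mod 35) ✓
Thus |⟨33⟩| = ord(33) = 12.
The index is φ(35) / ord(33) = 24 / 12 = 2.

2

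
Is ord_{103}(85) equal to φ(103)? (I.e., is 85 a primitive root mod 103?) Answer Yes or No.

Yes

φ(103) = 103 − 1 = 102 = 2 · 3 · 17.
It suffices to check that the order of 85 is not a proper divisor of 102: compute 85^(102/q) for q ∈ {2, 3, 17}.
85^51 ≡ 102 (mod 103)  [q = 2: ≢ 1 ✓]
85^34 ≡ 46 (mod 103)  [q = 3: ≢ 1 ✓]
85^6 ≡ 79 (mod 103)  [q = 17: ≢ 1 ✓]
Every test exponent gives a nontrivial residue, hence 85 generates the full group.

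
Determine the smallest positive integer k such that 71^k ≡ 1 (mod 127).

63

Since 71 ∈ (Z/127Z)^×, its order divides φ(127) = 127 − 1 = 126 = 2 · 3^2 · 7.
Divisors of 126: 1, 2, 3, 6, 7, 9, 14, 18, 21, 42, 63, 126.
Test each divisor d:
71^1 ≡ 71
71^2 ≡ 88
71^3 ≡ 25
71^6 ≡ 117
71^7 ≡ 52
71^9 ≡ 4
71^14 ≡ 37
71^18 ≡ 16
71^21 ≡ 19
71^42 ≡ 107
71^63 ≡ 1
So ord_127(71) = 63.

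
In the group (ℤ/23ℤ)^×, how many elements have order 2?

1

φ(23) = 23 − 1 = 22 = 2 · 11.
(Z/23Z)^× is cyclic (|G| = 22); a cyclic group of order m has exactly φ(d) elements of each order d | m, and none otherwise.
2 | 22, and φ(2) = 2 − 1 = 1.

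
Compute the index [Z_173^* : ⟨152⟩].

4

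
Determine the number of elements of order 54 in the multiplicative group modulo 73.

φ(73) = 73 − 1 = 72 = 2^3 · 3^2.
Since (Z/73Z)^× is cyclic of order 72, the number of elements of order d is φ(d) when d | 72 and 0 otherwise.
54 does not divide 72, so no element of (Z/73Z)^× has order 54.

0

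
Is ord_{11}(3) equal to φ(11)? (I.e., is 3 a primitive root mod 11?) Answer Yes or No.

No

φ(11) = 11 − 1 = 10 = 2 · 5.
It suffices to check that the order of 3 is not a proper divisor of 10: compute 3^(10/q) for q ∈ {2, 5}.
3^5 ≡ 1 (mod 11)  [q = 2: ≡ 1 ✗]
3^2 ≡ 9 (mod 11)  [q = 5: ≢ 1 ✓]
The check at q = 2 fails, so 3 generates a proper subgroup.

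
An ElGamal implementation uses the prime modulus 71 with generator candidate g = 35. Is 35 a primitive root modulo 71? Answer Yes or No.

Yes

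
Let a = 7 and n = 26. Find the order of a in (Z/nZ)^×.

12

By Lagrange's theorem, ord_26(7) divides φ(26) = φ(2)·φ(13) = 1·12 = 12 = 2^2 · 3.
Divisors of 12: 1, 2, 3, 4, 6, 12.
Evaluate successive powers at the divisors of 12:
7^1 ≡ 7 (mod 26)
7^2 ≡ 23 (mod 26)
7^3 ≡ 5 (mod 26)
7^4 ≡ 9 (mod 26)
7^6 ≡ 25 (mod 26)
7^12 ≡ 1 (mod 26) ✓
So ord_26(7) = 12.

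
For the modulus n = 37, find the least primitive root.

2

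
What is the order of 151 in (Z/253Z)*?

110

The order of 151 must divide φ(253) = φ(11·23) = (11−1)·(23−1) = 10·22 = 220 = 2^2 · 5 · 11.
Divisors of 220: 1, 2, 4, 5, 10, 11, 20, 22, 44, 55, 110, 220.
Test each divisor d:
151^1 ≡ 151 (mod 253)
151^2 ≡ 31 (mod 253)
151^4 ≡ 202 (mod 253)
151^5 ≡ 142 (mod 253)
151^10 ≡ 177 (mod 253)
151^11 ≡ 162 (mod 253)
151^20 ≡ 210 (mod 253)
151^22 ≡ 185 (mod 253)
151^44 ≡ 70 (mod 253)
151^55 ≡ 208 (mod 253)
151^110 ≡ 1 (mod 253) ✓
The smallest such exponent is 110, so the order of 151 is 110.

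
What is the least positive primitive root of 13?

2

φ(13) = 13 − 1 = 12 = 2^2 · 3.
Test candidates g = 2, 3, … against the prime factors q ∈ {2, 3} of φ(13): g is a generator iff g^(12/q) ≢ 1 for every such q.
g = 2: 2^6 ≡ 12; 2^4 ≡ 3 — none is 1, so 2 is a primitive root.
Hence the least primitive root of 13 is 2.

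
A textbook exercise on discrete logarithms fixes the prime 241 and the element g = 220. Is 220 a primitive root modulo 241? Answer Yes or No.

No

φ(241) = 241 − 1 = 240 = 2^4 · 3 · 5.
Test 220^(240/q) mod 241 for each prime factor q of 240:
220^120 ≡ 240 (mod 241)  [q = 2: ≢ 1 ✓]
220^80 ≡ 1 (mod 241)  [q = 3: ≡ 1 ✗]
220^48 ≡ 205 (mod 241)  [q = 5: ≢ 1 ✓]
The check at q = 3 fails, so 220 generates a proper subgroup.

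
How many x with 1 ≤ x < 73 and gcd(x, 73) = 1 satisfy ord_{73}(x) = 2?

1

φ(73) = 73 − 1 = 72 = 2^3 · 3^2.
In a cyclic group of order 72, there are φ(d) elements of order d for each divisor d of 72, and zero for non-divisors.
2 | 72, and φ(2) = 2 − 1 = 1.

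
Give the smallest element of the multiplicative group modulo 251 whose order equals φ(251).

6

φ(251) = 251 − 1 = 250 = 2 · 5^3.
g is a primitive root iff g^(250/q) ≢ 1 (mod 251) for each prime q ∈ {2, 5}.
g = 2: 2^125 ≡ 250; 2^50 ≡ 1 — hits 1, so not a primitive root.
g = 3: 3^125 ≡ 1 — hits 1, so not a primitive root.
g = 4: 4^125 ≡ 1 — hits 1, so not a primitive root.
g = 5: 5^125 ≡ 1 — hits 1, so not a primitive root.
g = 6: 6^125 ≡ 250; 6^50 ≡ 219 — none is 1, so 6 is a primitive root.
So 6 is the smallest generator of (Z/251Z)^×.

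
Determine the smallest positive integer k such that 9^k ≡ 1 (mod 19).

By Lagrange's theorem, ord_19(9) divides φ(19) = 19 − 1 = 18 = 2 · 3^2.
Divisors of 18: 1, 2, 3, 6, 9, 18.
Check 9^d mod 19 for each divisor in increasing order:
9^1 ≡ 9 (mod 19)
9^2 ≡ 5 (mod 19)
9^3 ≡ 7 (mod 19)
9^6 ≡ 11 (mod 19)
9^9 ≡ 1 (mod 19) ✓
Therefore the multiplicative order of 9 modulo 19 is 9.

9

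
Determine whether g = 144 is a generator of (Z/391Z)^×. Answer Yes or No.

No

391 = 17 · 23 is a product of two distinct odd primes, so (Z/391Z)^× ≅ (Z/17Z)^× × (Z/23Z)^× is not cyclic.
No primitive root modulo 391 exists; in particular 144 is not one.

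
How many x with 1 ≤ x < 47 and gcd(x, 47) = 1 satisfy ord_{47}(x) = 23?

22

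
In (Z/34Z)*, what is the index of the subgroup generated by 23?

1

The order of 23 must divide φ(34) = φ(2)·φ(17) = 1·16 = 16 = 2^4.
Divisors of 16: 1, 2, 4, 8, 16.
Check 23^d mod 34 for each divisor in increasing order:
23^1 ≡ 23 (mod 34)
23^2 ≡ 19 (mod 34)
23^4 ≡ 21 (mod 34)
23^8 ≡ 33 (mod 34)
23^16 ≡ 1 (mod 34) ✓
The order of 23 is 16, so the subgroup it generates has 16 elements.
Index = |(Z/34Z)^×| / |⟨23⟩| = 16 / 16 = 1.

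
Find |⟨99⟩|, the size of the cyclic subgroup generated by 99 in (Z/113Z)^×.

28

The order of 99 must divide φ(113) = 113 − 1 = 112 = 2^4 · 7.
Divisors of 112: 1, 2, 4, 7, 8, 14, 16, 28, 56, 112.
Compute 99^d (mod 113) for the divisors d until we hit 1:
99^1 ≡ 99
99^2 ≡ 83
99^4 ≡ 109
99^7 ≡ 15
99^8 ≡ 16
99^14 ≡ 112
99^16 ≡ 30
99^28 ≡ 1
The smallest such exponent is 28, so the order of 99 is 28.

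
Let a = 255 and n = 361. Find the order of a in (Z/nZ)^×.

114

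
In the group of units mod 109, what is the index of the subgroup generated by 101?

9

The order of 101 must divide φ(109) = 109 − 1 = 108 = 2^2 · 3^3.
Divisors of 108: 1, 2, 3, 4, 6, 9, 12, 18, 27, 36, 54, 108.
Check 101^d mod 109 for each divisor in increasing order:
101^1 ≡ 101
101^2 ≡ 64
101^3 ≡ 33
101^4 ≡ 63
101^6 ≡ 108
101^9 ≡ 76
101^12 ≡ 1
So ord_109(101) = 12, hence |⟨101⟩| = 12.
Index = |(Z/109Z)^×| / |⟨101⟩| = 108 / 12 = 9.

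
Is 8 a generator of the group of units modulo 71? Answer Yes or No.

No

φ(71) = 71 − 1 = 70 = 2 · 5 · 7.
An element g generates (Z/71Z)^× iff g^(70/q) ≢ 1 (mod 71) for each prime q ∈ {2, 5, 7}.
8^35 ≡ 1 (mod 71)  [q = 2: ≡ 1 ✗]
8^14 ≡ 57 (mod 71)  [q = 5: ≢ 1 ✓]
8^10 ≡ 20 (mod 71)  [q = 7: ≢ 1 ✓]
The check at q = 2 fails, so 8 generates a proper subgroup.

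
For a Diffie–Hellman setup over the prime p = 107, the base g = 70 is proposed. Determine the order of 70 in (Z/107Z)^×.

106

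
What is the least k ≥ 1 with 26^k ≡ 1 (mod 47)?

The order of 26 must divide φ(47) = 47 − 1 = 46 = 2 · 23.
Divisors of 46: 1, 2, 23, 46.
Check 26^d mod 47 for each divisor in increasing order:
26^1 ≡ 26
26^2 ≡ 18
26^23 ≡ 46
26^46 ≡ 1
So ord_47(26) = 46.

46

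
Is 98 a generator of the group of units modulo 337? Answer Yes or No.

No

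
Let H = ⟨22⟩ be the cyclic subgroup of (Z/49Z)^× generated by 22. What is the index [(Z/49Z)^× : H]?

6

By Lagrange's theorem, ord_49(22) divides φ(49) = φ(7^2) = 7·(7−1) = 42 = 2 · 3 · 7.
Divisors of 42: 1, 2, 3, 6, 7, 14, 21, 42.
Check 22^d mod 49 for each divisor in increasing order:
22^1 ≡ 22 (mod 49)
22^2 ≡ 43 (mod 49)
22^3 ≡ 15 (mod 49)
22^6 ≡ 29 (mod 49)
22^7 ≡ 1 (mod 49) ✓
The order of 22 is 7, so the subgroup it generates has 7 elements.
[(Z/49Z)^× : ⟨22⟩] = 42/7 = 6.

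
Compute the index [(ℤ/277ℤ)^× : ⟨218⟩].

Since 218 ∈ (Z/277Z)^×, its order divides φ(277) = 277 − 1 = 276 = 2^2 · 3 · 23.
Divisors of 276: 1, 2, 3, 4, 6, 12, 23, 46, 69, 92, 138, 276.
Check 218^d mod 277 for each divisor in increasing order:
218^1 ≡ 218 (mod 277)
218^2 ≡ 157 (mod 277)
218^3 ≡ 155 (mod 277)
218^4 ≡ 273 (mod 277)
218^6 ≡ 203 (mod 277)
218^12 ≡ 213 (mod 277)
218^23 ≡ 1 (mod 277) ✓
The order of 218 is 23, so the subgroup it generates has 23 elements.
The index is φ(277) / ord(218) = 276 / 23 = 12.

12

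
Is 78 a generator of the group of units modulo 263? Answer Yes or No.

φ(263) = 263 − 1 = 262 = 2 · 131.
An element g generates (Z/263Z)^× iff g^(262/q) ≢ 1 (mod 263) for each prime q ∈ {2, 131}.
78^131 ≡ 1 (mod 263)  [q = 2: ≡ 1 ✗]
78^2 ≡ 35 (mod 263)  [q = 131: ≢ 1 ✓]
Since 78^131 ≡ 1, the order of 78 divides 131 < 262, so 78 is not a primitive root.

No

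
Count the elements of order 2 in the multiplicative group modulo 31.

1

φ(31) = 31 − 1 = 30 = 2 · 3 · 5.
Since (Z/31Z)^× is cyclic of order 30, the number of elements of order d is φ(d) when d | 30 and 0 otherwise.
2 | 30, and φ(2) = 2 − 1 = 1.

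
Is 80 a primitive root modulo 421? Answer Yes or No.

No

φ(421) = 421 − 1 = 420 = 2^2 · 3 · 5 · 7.
An element g generates (Z/421Z)^× iff g^(420/q) ≢ 1 (mod 421) for each prime q ∈ {2, 3, 5, 7}.
80^210 ≡ 1 (mod 421)  [q = 2: ≡ 1 ✗]
80^140 ≡ 1 (mod 421)  [q = 3: ≡ 1 ✗]
80^84 ≡ 377 (mod 421)  [q = 5: ≢ 1 ✓]
80^60 ≡ 75 (mod 421)  [q = 7: ≢ 1 ✓]
The check at q = 2 fails, so 80 generates a proper subgroup.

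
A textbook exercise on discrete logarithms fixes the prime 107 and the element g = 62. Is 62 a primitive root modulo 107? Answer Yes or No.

φ(107) = 107 − 1 = 106 = 2 · 53.
It suffices to check that the order of 62 is not a proper divisor of 106: compute 62^(106/q) for q ∈ {2, 53}.
62^53 ≡ 1 (mod 107)  [q = 2: ≡ 1 ✗]
62^2 ≡ 99 (mod 107)  [q = 53: ≢ 1 ✓]
Since 62^53 ≡ 1, the order of 62 divides 53 < 106, so 62 is not a primitive root.

No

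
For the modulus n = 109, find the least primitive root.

6

φ(109) = 109 − 1 = 108 = 2^2 · 3^3.
g is a primitive root iff g^(108/q) ≢ 1 (mod 109) for each prime q ∈ {2, 3}.
g = 2: 2^54 ≡ 108; 2^36 ≡ 1 — hits 1, so not a primitive root.
g = 3: 3^54 ≡ 1 — hits 1, so not a primitive root.
g = 4: 4^54 ≡ 1 — hits 1, so not a primitive root.
g = 5: 5^54 ≡ 1 — hits 1, so not a primitive root.
g = 6: 6^54 ≡ 108; 6^36 ≡ 63 — none is 1, so 6 is a primitive root.
So 6 is the smallest generator of (Z/109Z)^×.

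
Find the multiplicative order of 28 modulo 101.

100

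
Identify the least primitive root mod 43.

3

φ(43) = 43 − 1 = 42 = 2 · 3 · 7.
Test candidates g = 2, 3, … against the prime factors q ∈ {2, 3, 7} of φ(43): g is a generator iff g^(42/q) ≢ 1 for every such q.
g = 2: 2^21 ≡ 42; 2^14 ≡ 1 — hits 1, so not a primitive root.
g = 3: 3^21 ≡ 42; 3^14 ≡ 36; 3^6 ≡ 41 — none is 1, so 3 is a primitive root.
The smallest primitive root modulo 43 is 3.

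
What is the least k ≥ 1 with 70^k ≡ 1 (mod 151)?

50

Since 70 ∈ (Z/151Z)^×, its order divides φ(151) = 151 − 1 = 150 = 2 · 3 · 5^2.
Divisors of 150: 1, 2, 3, 5, 6, 10, 15, 25, 30, 50, 75, 150.
Check 70^d mod 151 for each divisor in increasing order:
70^1 ≡ 70 (mod 151)
70^2 ≡ 68 (mod 151)
70^3 ≡ 79 (mod 151)
70^5 ≡ 87 (mod 151)
70^6 ≡ 50 (mod 151)
70^10 ≡ 19 (mod 151)
70^15 ≡ 143 (mod 151)
70^25 ≡ 150 (mod 151)
70^30 ≡ 64 (mod 151)
70^50 ≡ 1 (mod 151) ✓
The smallest such exponent is 50, so the order of 70 is 50.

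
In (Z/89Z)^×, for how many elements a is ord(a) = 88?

φ(89) = 89 − 1 = 88 = 2^3 · 11.
Since (Z/89Z)^× is cyclic of order 88, the number of elements of order d is φ(d) when d | 88 and 0 otherwise.
88 = 2^3 · 11 divides 88, and φ(88) = 40.

40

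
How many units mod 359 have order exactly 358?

178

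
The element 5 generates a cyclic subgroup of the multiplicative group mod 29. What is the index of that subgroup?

2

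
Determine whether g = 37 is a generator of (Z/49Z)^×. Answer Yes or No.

φ(49) = φ(7^2) = 7·(7−1) = 42 = 2 · 3 · 7.
37 is a primitive root mod 49 iff 37^(φ(49)/q) ≢ 1 for every prime q | φ(49), i.e. q ∈ {2, 3, 7}.
37^21 ≡ 1 (mod 49)  [q = 2: ≡ 1 ✗]
37^14 ≡ 18 (mod 49)  [q = 3: ≢ 1 ✓]
37^6 ≡ 22 (mod 49)  [q = 7: ≢ 1 ✓]
The check at q = 2 fails, so 37 generates a proper subgroup.

No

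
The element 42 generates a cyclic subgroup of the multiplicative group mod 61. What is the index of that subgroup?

By Lagrange's theorem, ord_61(42) divides φ(61) = 61 − 1 = 60 = 2^2 · 3 · 5.
Divisors of 60: 1, 2, 3, 4, 5, 6, 10, 12, 15, 20, 30, 60.
Compute 42^d (mod 61) for the divisors d until we hit 1:
42^1 ≡ 42 (mod 61)
42^2 ≡ 56 (mod 61)
42^3 ≡ 34 (mod 61)
42^4 ≡ 25 (mod 61)
42^5 ≡ 13 (mod 61)
42^6 ≡ 58 (mod 61)
42^10 ≡ 47 (mod 61)
42^12 ≡ 9 (mod 61)
42^15 ≡ 1 (mod 61) ✓
So ord_61(42) = 15, hence |⟨42⟩| = 15.
The index is φ(61) / ord(42) = 60 / 15 = 4.

4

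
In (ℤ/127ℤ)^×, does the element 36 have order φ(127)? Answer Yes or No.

φ(127) = 127 − 1 = 126 = 2 · 3^2 · 7.
It suffices to check that the order of 36 is not a proper divisor of 126: compute 36^(126/q) for q ∈ {2, 3, 7}.
36^63 ≡ 1 (mod 127)  [q = 2: ≡ 1 ✗]
36^42 ≡ 19 (mod 127)  [q = 3: ≢ 1 ✓]
36^18 ≡ 32 (mod 127)  [q = 7: ≢ 1 ✓]
Since 36^63 ≡ 1, the order of 36 divides 63 < 126, so 36 is not a primitive root.

No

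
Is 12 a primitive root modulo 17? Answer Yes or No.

φ(17) = 17 − 1 = 16 = 2^4.
Test 12^(16/q) mod 17 for each prime factor q of 16:
12^8 ≡ 16 (mod 17)  [q = 2: ≢ 1 ✓]
Every test exponent gives a nontrivial residue, hence 12 generates the full group.

Yes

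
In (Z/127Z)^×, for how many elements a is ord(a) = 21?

12

φ(127) = 127 − 1 = 126 = 2 · 3^2 · 7.
In a cyclic group of order 126, there are φ(d) elements of order d for each divisor d of 126, and zero for non-divisors.
21 = 3 · 7 divides 126, and φ(21) = 12.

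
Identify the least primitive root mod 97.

φ(97) = 97 − 1 = 96 = 2^5 · 3.
Test candidates g = 2, 3, … against the prime factors q ∈ {2, 3} of φ(97): g is a generator iff g^(96/q) ≢ 1 for every such q.
g = 2: 2^48 ≡ 1 — hits 1, so not a primitive root.
g = 3: 3^48 ≡ 1 — hits 1, so not a primitive root.
g = 4: 4^48 ≡ 1 — hits 1, so not a primitive root.
g = 5: 5^48 ≡ 96; 5^32 ≡ 35 — none is 1, so 5 is a primitive root.
The smallest primitive root modulo 97 is 5.

5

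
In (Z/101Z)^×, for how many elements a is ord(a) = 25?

20

φ(101) = 101 − 1 = 100 = 2^2 · 5^2.
In a cyclic group of order 100, there are φ(d) elements of order d for each divisor d of 100, and zero for non-divisors.
25 = 5^2 divides 100, and φ(25) = 20.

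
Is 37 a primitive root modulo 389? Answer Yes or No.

Yes

φ(389) = 389 − 1 = 388 = 2^2 · 97.
An element g generates (Z/389Z)^× iff g^(388/q) ≢ 1 (mod 389) for each prime q ∈ {2, 97}.
37^194 ≡ 388 (mod 389)  [q = 2: ≢ 1 ✓]
37^4 ≡ 348 (mod 389)  [q = 97: ≢ 1 ✓]
Every test exponent gives a nontrivial residue, hence 37 generates the full group.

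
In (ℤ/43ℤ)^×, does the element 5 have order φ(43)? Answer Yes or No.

Yes

φ(43) = 43 − 1 = 42 = 2 · 3 · 7.
It suffices to check that the order of 5 is not a proper divisor of 42: compute 5^(42/q) for q ∈ {2, 3, 7}.
5^21 ≡ 42 (mod 43)  [q = 2: ≢ 1 ✓]
5^14 ≡ 36 (mod 43)  [q = 3: ≢ 1 ✓]
5^6 ≡ 16 (mod 43)  [q = 7: ≢ 1 ✓]
Every test exponent gives a nontrivial residue, hence 5 generates the full group.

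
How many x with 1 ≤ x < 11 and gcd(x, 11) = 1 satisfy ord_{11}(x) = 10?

4

φ(11) = 11 − 1 = 10 = 2 · 5.
(Z/11Z)^× is cyclic (|G| = 10); a cyclic group of order m has exactly φ(d) elements of each order d | m, and none otherwise.
10 = 2 · 5 divides 10, and φ(10) = 4.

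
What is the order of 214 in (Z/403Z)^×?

The order of 214 must divide φ(403) = φ(13·31) = (13−1)·(31−1) = 12·30 = 360 = 2^3 · 3^2 · 5.
Divisors of 360: 1, 2, 3, 4, 5, 6, 8, 9, 10, 12, 15, 18, 20, 24, 30, 36, 40, 45, 60, 72, 90, 120, 180, 360.
Evaluate successive powers at the divisors of 360:
214^1 ≡ 214 (mod 403)
214^2 ≡ 257 (mod 403)
214^3 ≡ 190 (mod 403)
214^4 ≡ 360 (mod 403)
214^5 ≡ 67 (mod 403)
214^6 ≡ 233 (mod 403)
214^8 ≡ 237 (mod 403)
214^9 ≡ 343 (mod 403)
214^10 ≡ 56 (mod 403)
214^12 ≡ 287 (mod 403)
214^15 ≡ 125 (mod 403)
214^18 ≡ 376 (mod 403)
214^20 ≡ 315 (mod 403)
214^24 ≡ 157 (mod 403)
214^30 ≡ 311 (mod 403)
214^36 ≡ 326 (mod 403)
214^40 ≡ 87 (mod 403)
214^45 ≡ 187 (mod 403)
214^60 ≡ 1 (mod 403) ✓
The smallest such exponent is 60, so the order of 214 is 60.

60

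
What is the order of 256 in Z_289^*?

Since 256 ∈ (Z/289Z)^×, its order divides φ(289) = φ(17^2) = 17·(17−1) = 272 = 2^4 · 17.
Divisors of 272: 1, 2, 4, 8, 16, 17, 34, 68, 136, 272.
Test each divisor d:
256^1 ≡ 256
256^2 ≡ 222
256^4 ≡ 154
256^8 ≡ 18
256^16 ≡ 35
256^17 ≡ 1
The smallest such exponent is 17, so the order of 256 is 17.

17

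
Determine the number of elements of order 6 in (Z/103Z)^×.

2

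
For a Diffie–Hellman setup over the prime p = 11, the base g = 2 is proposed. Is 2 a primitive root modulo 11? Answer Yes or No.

Yes

φ(11) = 11 − 1 = 10 = 2 · 5.
It suffices to check that the order of 2 is not a proper divisor of 10: compute 2^(10/q) for q ∈ {2, 5}.
2^5 ≡ 10 (mod 11)  [q = 2: ≢ 1 ✓]
2^2 ≡ 4 (mod 11)  [q = 5: ≢ 1 ✓]
Every test exponent gives a nontrivial residue, hence 2 generates the full group.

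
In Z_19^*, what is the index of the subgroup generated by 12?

3

ord(12) | φ(19) = 19 − 1 = 18 = 2 · 3^2.
Divisors of 18: 1, 2, 3, 6, 9, 18.
Compute 12^d (mod 19) for the divisors d until we hit 1:
12^1 ≡ 12 (mod 19)
12^2 ≡ 11 (mod 19)
12^3 ≡ 18 (mod 19)
12^6 ≡ 1 (mod 19) ✓
The order of 12 is 6, so the subgroup it generates has 6 elements.
[(Z/19Z)^× : ⟨12⟩] = 18/6 = 3.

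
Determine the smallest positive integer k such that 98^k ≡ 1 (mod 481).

36

By Lagrange's theorem, ord_481(98) divides φ(481) = φ(13·37) = (13−1)·(37−1) = 12·36 = 432 = 2^4 · 3^3.
Divisors of 432: 1, 2, 3, 4, 6, 8, 9, 12, 16, 18, 24, 27, 36, 48, 54, 72, 108, 144, 216, 432.
Test each divisor d:
98^1 ≡ 98 (mod 481)
98^2 ≡ 465 (mod 481)
98^3 ≡ 356 (mod 481)
98^4 ≡ 256 (mod 481)
98^6 ≡ 233 (mod 481)
98^8 ≡ 120 (mod 481)
98^9 ≡ 216 (mod 481)
98^12 ≡ 417 (mod 481)
98^16 ≡ 451 (mod 481)
98^18 ≡ 480 (mod 481)
98^24 ≡ 248 (mod 481)
98^27 ≡ 265 (mod 481)
98^36 ≡ 1 (mod 481) ✓
So ord_481(98) = 36.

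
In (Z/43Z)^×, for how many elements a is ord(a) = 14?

6

φ(43) = 43 − 1 = 42 = 2 · 3 · 7.
In a cyclic group of order 42, there are φ(d) elements of order d for each divisor d of 42, and zero for non-divisors.
14 = 2 · 7 divides 42, and φ(14) = 6.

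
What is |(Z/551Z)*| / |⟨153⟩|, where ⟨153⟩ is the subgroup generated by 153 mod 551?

18

By Lagrange's theorem, ord_551(153) divides φ(551) = φ(19·29) = (19−1)·(29−1) = 18·28 = 504 = 2^3 · 3^2 · 7.
Divisors of 504: 1, 2, 3, 4, 6, 7, 8, 9, 12, 14, 18, 21, 24, 28, 36, 42, 56, 63, 72, 84, 126, 168, 252, 504.
Compute 153^d (mod 551) for the divisors d until we hit 1:
153^1 ≡ 153 (mod 551)
153^2 ≡ 267 (mod 551)
153^3 ≡ 77 (mod 551)
153^4 ≡ 210 (mod 551)
153^6 ≡ 419 (mod 551)
153^7 ≡ 191 (mod 551)
153^8 ≡ 20 (mod 551)
153^9 ≡ 305 (mod 551)
153^12 ≡ 343 (mod 551)
153^14 ≡ 115 (mod 551)
153^18 ≡ 457 (mod 551)
153^21 ≡ 476 (mod 551)
153^24 ≡ 286 (mod 551)
153^28 ≡ 1 (mod 551) ✓
Thus |⟨153⟩| = ord(153) = 28.
The index is φ(551) / ord(153) = 504 / 28 = 18.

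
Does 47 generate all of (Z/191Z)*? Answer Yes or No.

Yes

φ(191) = 191 − 1 = 190 = 2 · 5 · 19.
An element g generates (Z/191Z)^× iff g^(190/q) ≢ 1 (mod 191) for each prime q ∈ {2, 5, 19}.
47^95 ≡ 190 (mod 191)  [q = 2: ≢ 1 ✓]
47^38 ≡ 109 (mod 191)  [q = 5: ≢ 1 ✓]
47^10 ≡ 107 (mod 191)  [q = 19: ≢ 1 ✓]
Every test exponent gives a nontrivial residue, hence 47 generates the full group.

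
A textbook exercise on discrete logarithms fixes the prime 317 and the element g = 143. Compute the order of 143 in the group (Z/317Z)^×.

The order of 143 must divide φ(317) = 317 − 1 = 316 = 2^2 · 79.
Divisors of 316: 1, 2, 4, 79, 158, 316.
Evaluate successive powers at the divisors of 316:
143^1 ≡ 143 (mod 317)
143^2 ≡ 161 (mod 317)
143^4 ≡ 244 (mod 317)
143^79 ≡ 203 (mod 317)
143^158 ≡ 316 (mod 317)
143^316 ≡ 1 (mod 317) ✓
So ord_317(143) = 316.

316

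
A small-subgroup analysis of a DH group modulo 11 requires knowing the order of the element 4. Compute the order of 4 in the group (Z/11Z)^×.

ord(4) | φ(11) = 11 − 1 = 10 = 2 · 5.
Divisors of 10: 1, 2, 5, 10.
Check 4^d mod 11 for each divisor in increasing order:
4^1 ≡ 4
4^2 ≡ 5
4^5 ≡ 1
Therefore the multiplicative order of 4 modulo 11 is 5.

5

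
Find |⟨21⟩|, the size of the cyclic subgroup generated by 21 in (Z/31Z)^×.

30

Since 21 ∈ (Z/31Z)^×, its order divides φ(31) = 31 − 1 = 30 = 2 · 3 · 5.
Divisors of 30: 1, 2, 3, 5, 6, 10, 15, 30.
Compute 21^d (mod 31) for the divisors d until we hit 1:
21^1 ≡ 21
21^2 ≡ 7
21^3 ≡ 23
21^5 ≡ 6
21^6 ≡ 2
21^10 ≡ 5
21^15 ≡ 30
21^30 ≡ 1
Hence ord(21) = 30.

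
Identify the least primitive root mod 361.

2

φ(361) = φ(19^2) = 19·(19−1) = 342 = 2 · 3^2 · 19.
Test candidates g = 2, 3, … against the prime factors q ∈ {2, 3, 19} of φ(361): g is a generator iff g^(342/q) ≢ 1 for every such q.
g = 2: 2^171 ≡ 360; 2^114 ≡ 292; 2^18 ≡ 58 — none is 1, so 2 is a primitive root.
So 2 is the smallest generator of (Z/361Z)^×.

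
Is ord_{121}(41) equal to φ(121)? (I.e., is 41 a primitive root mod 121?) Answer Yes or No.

φ(121) = φ(11^2) = 11·(11−1) = 110 = 2 · 5 · 11.
It suffices to check that the order of 41 is not a proper divisor of 110: compute 41^(110/q) for q ∈ {2, 5, 11}.
41^55 ≡ 120 (mod 121)  [q = 2: ≢ 1 ✓]
41^22 ≡ 9 (mod 121)  [q = 5: ≢ 1 ✓]
41^10 ≡ 56 (mod 121)  [q = 11: ≢ 1 ✓]
All checks pass, so 41 has order 110 and is a primitive root modulo 121.

Yes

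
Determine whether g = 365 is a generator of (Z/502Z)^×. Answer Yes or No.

No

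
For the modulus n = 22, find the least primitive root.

φ(22) = φ(2)·φ(11) = 1·10 = 10 = 2 · 5.
g is a primitive root iff g^(10/q) ≢ 1 (mod 22) for each prime q ∈ {2, 5}.
g = 2: gcd(2, 22) = 2 > 1, not a unit — skip.
g = 3: 3^5 ≡ 1 — hits 1, so not a primitive root.
g = 4: gcd(4, 22) = 2 > 1, not a unit — skip.
g = 5: 5^5 ≡ 1 — hits 1, so not a primitive root.
g = 6: gcd(6, 22) = 2 > 1, not a unit — skip.
g = 7: 7^5 ≡ 21; 7^2 ≡ 5 — none is 1, so 7 is a primitive root.
The smallest primitive root modulo 22 is 7.

7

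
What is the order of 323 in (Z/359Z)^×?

358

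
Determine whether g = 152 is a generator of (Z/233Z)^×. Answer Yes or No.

No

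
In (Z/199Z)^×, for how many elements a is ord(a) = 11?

φ(199) = 199 − 1 = 198 = 2 · 3^2 · 11.
Since (Z/199Z)^× is cyclic of order 198, the number of elements of order d is φ(d) when d | 198 and 0 otherwise.
11 | 198, and φ(11) = 11 − 1 = 10.

10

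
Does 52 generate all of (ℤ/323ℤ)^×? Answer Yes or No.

No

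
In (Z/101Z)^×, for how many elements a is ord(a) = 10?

φ(101) = 101 − 1 = 100 = 2^2 · 5^2.
In a cyclic group of order 100, there are φ(d) elements of order d for each divisor d of 100, and zero for non-divisors.
10 = 2 · 5 divides 100, and φ(10) = 4.

4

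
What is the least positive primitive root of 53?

2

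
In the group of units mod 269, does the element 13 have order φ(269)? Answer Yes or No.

No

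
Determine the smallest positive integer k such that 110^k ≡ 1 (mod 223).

111

The order of 110 must divide φ(223) = 223 − 1 = 222 = 2 · 3 · 37.
Divisors of 222: 1, 2, 3, 6, 37, 74, 111, 222.
Compute 110^d (mod 223) for the divisors d until we hit 1:
110^1 ≡ 110 (mod 223)
110^2 ≡ 58 (mod 223)
110^3 ≡ 136 (mod 223)
110^6 ≡ 210 (mod 223)
110^37 ≡ 39 (mod 223)
110^74 ≡ 183 (mod 223)
110^111 ≡ 1 (mod 223) ✓
The smallest such exponent is 111, so the order of 110 is 111.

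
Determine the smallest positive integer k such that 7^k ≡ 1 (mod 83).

The order of 7 must divide φ(83) = 83 − 1 = 82 = 2 · 41.
Divisors of 82: 1, 2, 41, 82.
Check 7^d mod 83 for each divisor in increasing order:
7^1 ≡ 7 (mod 83)
7^2 ≡ 49 (mod 83)
7^41 ≡ 1 (mod 83) ✓
Hence ord(7) = 41.

41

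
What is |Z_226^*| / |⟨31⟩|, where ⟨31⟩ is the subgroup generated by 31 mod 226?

By Lagrange's theorem, ord_226(31) divides φ(226) = φ(2)·φ(113) = 1·112 = 112 = 2^4 · 7.
Divisors of 112: 1, 2, 4, 7, 8, 14, 16, 28, 56, 112.
Compute 31^d (mod 226) for the divisors d until we hit 1:
31^1 ≡ 31
31^2 ≡ 57
31^4 ≡ 85
31^7 ≡ 131
31^8 ≡ 219
31^14 ≡ 211
31^16 ≡ 49
31^28 ≡ 225
31^56 ≡ 1
Thus |⟨31⟩| = ord(31) = 56.
[(Z/226Z)^× : ⟨31⟩] = 112/56 = 2.

2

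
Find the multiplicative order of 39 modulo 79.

78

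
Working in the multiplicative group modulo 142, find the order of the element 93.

ord(93) | φ(142) = φ(2)·φ(71) = 1·70 = 70 = 2 · 5 · 7.
Divisors of 70: 1, 2, 5, 7, 10, 14, 35, 70.
Compute 93^d (mod 142) for the divisors d until we hit 1:
93^1 ≡ 93 (mod 142)
93^2 ≡ 129 (mod 142)
93^5 ≡ 97 (mod 142)
93^7 ≡ 17 (mod 142)
93^10 ≡ 37 (mod 142)
93^14 ≡ 5 (mod 142)
93^35 ≡ 141 (mod 142)
93^70 ≡ 1 (mod 142) ✓
Therefore the multiplicative order of 93 modulo 142 is 70.

70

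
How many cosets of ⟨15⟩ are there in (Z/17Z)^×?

2

By Lagrange's theorem, ord_17(15) divides φ(17) = 17 − 1 = 16 = 2^4.
Divisors of 16: 1, 2, 4, 8, 16.
Check 15^d mod 17 for each divisor in increasing order:
15^1 ≡ 15 (mod 17)
15^2 ≡ 4 (mod 17)
15^4 ≡ 16 (mod 17)
15^8 ≡ 1 (mod 17) ✓
Thus |⟨15⟩| = ord(15) = 8.
Index = |(Z/17Z)^×| / |⟨15⟩| = 16 / 8 = 2.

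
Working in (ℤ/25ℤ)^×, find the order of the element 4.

The order of 4 must divide φ(25) = φ(5^2) = 5·(5−1) = 20 = 2^2 · 5.
Divisors of 20: 1, 2, 4, 5, 10, 20.
Check 4^d mod 25 for each divisor in increasing order:
4^1 ≡ 4
4^2 ≡ 16
4^4 ≡ 6
4^5 ≡ 24
4^10 ≡ 1
So ord_25(4) = 10.

10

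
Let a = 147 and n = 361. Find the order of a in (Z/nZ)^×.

Since 147 ∈ (Z/361Z)^×, its order divides φ(361) = φ(19^2) = 19·(19−1) = 342 = 2 · 3^2 · 19.
Divisors of 342: 1, 2, 3, 6, 9, 18, 19, 38, 57, 114, 171, 342.
Compute 147^d (mod 361) for the divisors d until we hit 1:
147^1 ≡ 147
147^2 ≡ 310
147^3 ≡ 84
147^6 ≡ 197
147^9 ≡ 303
147^18 ≡ 115
147^19 ≡ 299
147^38 ≡ 234
147^57 ≡ 293
147^114 ≡ 292
147^171 ≡ 360
147^342 ≡ 1
The smallest such exponent is 342, so the order of 147 is 342.

342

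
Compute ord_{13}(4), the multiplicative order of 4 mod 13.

6

ord(4) | φ(13) = 13 − 1 = 12 = 2^2 · 3.
Divisors of 12: 1, 2, 3, 4, 6, 12.
Check 4^d mod 13 for each divisor in increasing order:
4^1 ≡ 4 (mod 13)
4^2 ≡ 3 (mod 13)
4^3 ≡ 12 (mod 13)
4^4 ≡ 9 (mod 13)
4^6 ≡ 1 (mod 13) ✓
The smallest such exponent is 6, so the order of 4 is 6.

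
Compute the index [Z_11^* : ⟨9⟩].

The order of 9 must divide φ(11) = 11 − 1 = 10 = 2 · 5.
Divisors of 10: 1, 2, 5, 10.
Check 9^d mod 11 for each divisor in increasing order:
9^1 ≡ 9 (mod 11)
9^2 ≡ 4 (mod 11)
9^5 ≡ 1 (mod 11) ✓
So ord_11(9) = 5, hence |⟨9⟩| = 5.
The index is φ(11) / ord(9) = 10 / 5 = 2.

2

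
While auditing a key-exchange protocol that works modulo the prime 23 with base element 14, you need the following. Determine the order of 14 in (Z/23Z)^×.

22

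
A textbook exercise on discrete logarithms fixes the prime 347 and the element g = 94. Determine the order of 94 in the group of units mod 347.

173

By Lagrange's theorem, ord_347(94) divides φ(347) = 347 − 1 = 346 = 2 · 173.
Divisors of 346: 1, 2, 173, 346.
Check 94^d mod 347 for each divisor in increasing order:
94^1 ≡ 94 (mod 347)
94^2 ≡ 161 (mod 347)
94^173 ≡ 1 (mod 347) ✓
Therefore the multiplicative order of 94 modulo 347 is 173.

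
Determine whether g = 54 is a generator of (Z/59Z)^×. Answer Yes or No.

φ(59) = 59 − 1 = 58 = 2 · 29.
Test 54^(58/q) mod 59 for each prime factor q of 58:
54^29 ≡ 58 (mod 59)  [q = 2: ≢ 1 ✓]
54^2 ≡ 25 (mod 59)  [q = 29: ≢ 1 ✓]
None equal 1, so ord_59(54) = 58: 54 is a primitive root.

Yes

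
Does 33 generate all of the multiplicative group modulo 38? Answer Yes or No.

φ(38) = φ(2)·φ(19) = 1·18 = 18 = 2 · 3^2.
Test 33^(18/q) mod 38 for each prime factor q of 18:
33^9 ≡ 37 (mod 38)  [q = 2: ≢ 1 ✓]
33^6 ≡ 7 (mod 38)  [q = 3: ≢ 1 ✓]
Every test exponent gives a nontrivial residue, hence 33 generates the full group.

Yes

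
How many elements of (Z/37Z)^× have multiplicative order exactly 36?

12

φ(37) = 37 − 1 = 36 = 2^2 · 3^2.
(Z/37Z)^× is cyclic (|G| = 36); a cyclic group of order m has exactly φ(d) elements of each order d | m, and none otherwise.
36 = 2^2 · 3^2 divides 36, and φ(36) = 12.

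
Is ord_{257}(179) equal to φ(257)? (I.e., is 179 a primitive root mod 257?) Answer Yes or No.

Yes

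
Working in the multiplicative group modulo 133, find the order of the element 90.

Since 90 ∈ (Z/133Z)^×, its order divides φ(133) = φ(7·19) = (7−1)·(19−1) = 6·18 = 108 = 2^2 · 3^3.
Divisors of 108: 1, 2, 3, 4, 6, 9, 12, 18, 27, 36, 54, 108.
Evaluate successive powers at the divisors of 108:
90^1 ≡ 90 (mod 133)
90^2 ≡ 120 (mod 133)
90^3 ≡ 27 (mod 133)
90^4 ≡ 36 (mod 133)
90^6 ≡ 64 (mod 133)
90^9 ≡ 132 (mod 133)
90^12 ≡ 106 (mod 133)
90^18 ≡ 1 (mod 133) ✓
Hence ord(90) = 18.

18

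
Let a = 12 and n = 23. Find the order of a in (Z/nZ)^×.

11

ord(12) | φ(23) = 23 − 1 = 22 = 2 · 11.
Divisors of 22: 1, 2, 11, 22.
Compute 12^d (mod 23) for the divisors d until we hit 1:
12^1 ≡ 12 (mod 23)
12^2 ≡ 6 (mod 23)
12^11 ≡ 1 (mod 23) ✓
Hence ord(12) = 11.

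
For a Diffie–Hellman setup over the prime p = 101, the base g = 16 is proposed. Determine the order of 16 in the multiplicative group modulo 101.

25

The order of 16 must divide φ(101) = 101 − 1 = 100 = 2^2 · 5^2.
Divisors of 100: 1, 2, 4, 5, 10, 20, 25, 50, 100.
Evaluate successive powers at the divisors of 100:
16^1 ≡ 16
16^2 ≡ 54
16^4 ≡ 88
16^5 ≡ 95
16^10 ≡ 36
16^20 ≡ 84
16^25 ≡ 1
So ord_101(16) = 25.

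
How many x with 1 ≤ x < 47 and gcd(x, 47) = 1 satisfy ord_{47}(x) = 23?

φ(47) = 47 − 1 = 46 = 2 · 23.
In a cyclic group of order 46, there are φ(d) elements of order d for each divisor d of 46, and zero for non-divisors.
23 | 46, and φ(23) = 23 − 1 = 22.

22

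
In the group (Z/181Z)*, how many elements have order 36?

12

φ(181) = 181 − 1 = 180 = 2^2 · 3^2 · 5.
In a cyclic group of order 180, there are φ(d) elements of order d for each divisor d of 180, and zero for non-divisors.
36 = 2^2 · 3^2 divides 180, and φ(36) = 12.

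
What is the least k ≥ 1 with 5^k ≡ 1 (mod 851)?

396

The order of 5 must divide φ(851) = φ(23·37) = (23−1)·(37−1) = 22·36 = 792 = 2^3 · 3^2 · 11.
Divisors of 792: 1, 2, 3, 4, 6, 8, 9, 11, 12, 18, 22, 24, 33, 36, 44, 66, 72, 88, 99, 132, 198, 264, 396, 792.
Test each divisor d:
5^1 ≡ 5
5^2 ≡ 25
5^3 ≡ 125
5^4 ≡ 625
5^6 ≡ 307
5^8 ≡ 16
5^9 ≡ 80
5^11 ≡ 298
5^12 ≡ 639
5^18 ≡ 443
5^22 ≡ 300
5^24 ≡ 692
5^33 ≡ 45
5^36 ≡ 519
5^44 ≡ 645
5^66 ≡ 323
5^72 ≡ 445
5^88 ≡ 737
5^99 ≡ 68
5^132 ≡ 507
5^198 ≡ 369
5^264 ≡ 47
5^396 ≡ 1
So ord_851(5) = 396.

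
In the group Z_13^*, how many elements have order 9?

φ(13) = 13 − 1 = 12 = 2^2 · 3.
(Z/13Z)^× is cyclic (|G| = 12); a cyclic group of order m has exactly φ(d) elements of each order d | m, and none otherwise.
9 does not divide 12, so no element of (Z/13Z)^× has order 9.

0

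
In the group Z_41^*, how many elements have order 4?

2

φ(41) = 41 − 1 = 40 = 2^3 · 5.
Since (Z/41Z)^× is cyclic of order 40, the number of elements of order d is φ(d) when d | 40 and 0 otherwise.
4 = 2^2 divides 40, and φ(4) = 2.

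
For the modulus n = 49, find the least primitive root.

3

φ(49) = φ(7^2) = 7·(7−1) = 42 = 2 · 3 · 7.
g is a primitive root iff g^(42/q) ≢ 1 (mod 49) for each prime q ∈ {2, 3, 7}.
g = 2: 2^21 ≡ 1 — hits 1, so not a primitive root.
g = 3: 3^21 ≡ 48; 3^14 ≡ 30; 3^6 ≡ 43 — none is 1, so 3 is a primitive root.
Hence the least primitive root of 49 is 3.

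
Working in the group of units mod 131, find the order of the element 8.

130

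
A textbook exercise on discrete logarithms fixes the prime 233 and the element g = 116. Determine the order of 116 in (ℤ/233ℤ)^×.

By Lagrange's theorem, ord_233(116) divides φ(233) = 233 − 1 = 232 = 2^3 · 29.
Divisors of 232: 1, 2, 4, 8, 29, 58, 116, 232.
Test each divisor d:
116^1 ≡ 116 (mod 233)
116^2 ≡ 175 (mod 233)
116^4 ≡ 102 (mod 233)
116^8 ≡ 152 (mod 233)
116^29 ≡ 232 (mod 233)
116^58 ≡ 1 (mod 233) ✓
The smallest such exponent is 58, so the order of 116 is 58.

58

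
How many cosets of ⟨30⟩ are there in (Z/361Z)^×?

6

The order of 30 must divide φ(361) = φ(19^2) = 19·(19−1) = 342 = 2 · 3^2 · 19.
Divisors of 342: 1, 2, 3, 6, 9, 18, 19, 38, 57, 114, 171, 342.
Compute 30^d (mod 361) for the divisors d until we hit 1:
30^1 ≡ 30 (mod 361)
30^2 ≡ 178 (mod 361)
30^3 ≡ 286 (mod 361)
30^6 ≡ 210 (mod 361)
30^9 ≡ 134 (mod 361)
30^18 ≡ 267 (mod 361)
30^19 ≡ 68 (mod 361)
30^38 ≡ 292 (mod 361)
30^57 ≡ 1 (mod 361) ✓
So ord_361(30) = 57, hence |⟨30⟩| = 57.
Index = |(Z/361Z)^×| / |⟨30⟩| = 342 / 57 = 6.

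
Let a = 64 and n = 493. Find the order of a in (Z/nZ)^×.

By Lagrange's theorem, ord_493(64) divides φ(493) = φ(17·29) = (17−1)·(29−1) = 16·28 = 448 = 2^6 · 7.
Divisors of 448: 1, 2, 4, 7, 8, 14, 16, 28, 32, 56, 64, 112, 224, 448.
Test each divisor d:
64^1 ≡ 64 (mod 493)
64^2 ≡ 152 (mod 493)
64^4 ≡ 426 (mod 493)
64^7 ≡ 463 (mod 493)
64^8 ≡ 52 (mod 493)
64^14 ≡ 407 (mod 493)
64^16 ≡ 239 (mod 493)
64^28 ≡ 1 (mod 493) ✓
The smallest such exponent is 28, so the order of 64 is 28.

28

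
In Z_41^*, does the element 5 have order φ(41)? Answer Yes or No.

φ(41) = 41 − 1 = 40 = 2^3 · 5.
It suffices to check that the order of 5 is not a proper divisor of 40: compute 5^(40/q) for q ∈ {2, 5}.
5^20 ≡ 1 (mod 41)  [q = 2: ≡ 1 ✗]
5^8 ≡ 18 (mod 41)  [q = 5: ≢ 1 ✓]
5^20 ≡ 1 shows ord(5) | 20, strictly less than φ(41); not a primitive root.

No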